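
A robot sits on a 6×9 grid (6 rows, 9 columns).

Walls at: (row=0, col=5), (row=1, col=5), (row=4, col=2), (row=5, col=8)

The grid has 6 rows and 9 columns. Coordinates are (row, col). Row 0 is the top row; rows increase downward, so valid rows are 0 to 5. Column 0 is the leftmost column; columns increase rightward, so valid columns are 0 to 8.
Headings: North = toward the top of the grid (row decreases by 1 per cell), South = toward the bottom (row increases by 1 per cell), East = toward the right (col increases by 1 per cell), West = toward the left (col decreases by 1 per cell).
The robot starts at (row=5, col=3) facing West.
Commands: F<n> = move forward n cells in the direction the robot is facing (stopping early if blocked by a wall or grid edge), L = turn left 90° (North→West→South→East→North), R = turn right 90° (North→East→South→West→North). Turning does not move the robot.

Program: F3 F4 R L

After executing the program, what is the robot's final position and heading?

Answer: Final position: (row=5, col=0), facing West

Derivation:
Start: (row=5, col=3), facing West
  F3: move forward 3, now at (row=5, col=0)
  F4: move forward 0/4 (blocked), now at (row=5, col=0)
  R: turn right, now facing North
  L: turn left, now facing West
Final: (row=5, col=0), facing West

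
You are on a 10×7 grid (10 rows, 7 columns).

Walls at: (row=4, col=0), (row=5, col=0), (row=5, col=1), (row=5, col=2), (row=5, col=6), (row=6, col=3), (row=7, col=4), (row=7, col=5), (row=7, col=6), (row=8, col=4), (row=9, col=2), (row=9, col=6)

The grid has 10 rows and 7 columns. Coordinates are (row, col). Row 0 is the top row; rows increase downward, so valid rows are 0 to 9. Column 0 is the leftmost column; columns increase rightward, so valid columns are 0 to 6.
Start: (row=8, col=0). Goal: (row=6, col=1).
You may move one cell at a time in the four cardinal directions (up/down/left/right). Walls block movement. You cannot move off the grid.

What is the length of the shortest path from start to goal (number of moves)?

Answer: Shortest path length: 3

Derivation:
BFS from (row=8, col=0) until reaching (row=6, col=1):
  Distance 0: (row=8, col=0)
  Distance 1: (row=7, col=0), (row=8, col=1), (row=9, col=0)
  Distance 2: (row=6, col=0), (row=7, col=1), (row=8, col=2), (row=9, col=1)
  Distance 3: (row=6, col=1), (row=7, col=2), (row=8, col=3)  <- goal reached here
One shortest path (3 moves): (row=8, col=0) -> (row=8, col=1) -> (row=7, col=1) -> (row=6, col=1)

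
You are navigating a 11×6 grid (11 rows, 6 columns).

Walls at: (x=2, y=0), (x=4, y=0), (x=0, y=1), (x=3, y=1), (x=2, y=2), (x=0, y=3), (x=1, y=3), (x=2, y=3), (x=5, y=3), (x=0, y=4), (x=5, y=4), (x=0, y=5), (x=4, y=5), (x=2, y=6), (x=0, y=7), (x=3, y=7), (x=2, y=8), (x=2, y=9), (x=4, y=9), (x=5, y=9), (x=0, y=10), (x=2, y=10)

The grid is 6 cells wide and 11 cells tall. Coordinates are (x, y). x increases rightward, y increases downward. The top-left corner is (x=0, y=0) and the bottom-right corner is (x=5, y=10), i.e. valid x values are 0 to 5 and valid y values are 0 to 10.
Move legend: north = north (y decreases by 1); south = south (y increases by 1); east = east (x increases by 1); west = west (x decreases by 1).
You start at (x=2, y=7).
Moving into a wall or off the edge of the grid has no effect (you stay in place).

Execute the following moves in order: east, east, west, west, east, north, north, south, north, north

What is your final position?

Start: (x=2, y=7)
  east (east): blocked, stay at (x=2, y=7)
  east (east): blocked, stay at (x=2, y=7)
  west (west): (x=2, y=7) -> (x=1, y=7)
  west (west): blocked, stay at (x=1, y=7)
  east (east): (x=1, y=7) -> (x=2, y=7)
  north (north): blocked, stay at (x=2, y=7)
  north (north): blocked, stay at (x=2, y=7)
  south (south): blocked, stay at (x=2, y=7)
  north (north): blocked, stay at (x=2, y=7)
  north (north): blocked, stay at (x=2, y=7)
Final: (x=2, y=7)

Answer: Final position: (x=2, y=7)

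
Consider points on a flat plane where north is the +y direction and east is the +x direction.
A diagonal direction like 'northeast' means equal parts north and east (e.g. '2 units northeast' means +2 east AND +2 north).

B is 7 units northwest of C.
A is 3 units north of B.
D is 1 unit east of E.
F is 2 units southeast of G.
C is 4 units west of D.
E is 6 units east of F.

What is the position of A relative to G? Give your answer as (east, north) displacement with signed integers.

Place G at the origin (east=0, north=0).
  F is 2 units southeast of G: delta (east=+2, north=-2); F at (east=2, north=-2).
  E is 6 units east of F: delta (east=+6, north=+0); E at (east=8, north=-2).
  D is 1 unit east of E: delta (east=+1, north=+0); D at (east=9, north=-2).
  C is 4 units west of D: delta (east=-4, north=+0); C at (east=5, north=-2).
  B is 7 units northwest of C: delta (east=-7, north=+7); B at (east=-2, north=5).
  A is 3 units north of B: delta (east=+0, north=+3); A at (east=-2, north=8).
Therefore A relative to G: (east=-2, north=8).

Answer: A is at (east=-2, north=8) relative to G.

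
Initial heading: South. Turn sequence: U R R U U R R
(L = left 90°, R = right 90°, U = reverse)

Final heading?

Answer: Final heading: North

Derivation:
Start: South
  U (U-turn (180°)) -> North
  R (right (90° clockwise)) -> East
  R (right (90° clockwise)) -> South
  U (U-turn (180°)) -> North
  U (U-turn (180°)) -> South
  R (right (90° clockwise)) -> West
  R (right (90° clockwise)) -> North
Final: North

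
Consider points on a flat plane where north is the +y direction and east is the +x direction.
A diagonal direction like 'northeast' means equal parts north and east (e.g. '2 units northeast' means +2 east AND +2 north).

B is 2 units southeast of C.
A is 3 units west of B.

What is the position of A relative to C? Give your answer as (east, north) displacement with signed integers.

Place C at the origin (east=0, north=0).
  B is 2 units southeast of C: delta (east=+2, north=-2); B at (east=2, north=-2).
  A is 3 units west of B: delta (east=-3, north=+0); A at (east=-1, north=-2).
Therefore A relative to C: (east=-1, north=-2).

Answer: A is at (east=-1, north=-2) relative to C.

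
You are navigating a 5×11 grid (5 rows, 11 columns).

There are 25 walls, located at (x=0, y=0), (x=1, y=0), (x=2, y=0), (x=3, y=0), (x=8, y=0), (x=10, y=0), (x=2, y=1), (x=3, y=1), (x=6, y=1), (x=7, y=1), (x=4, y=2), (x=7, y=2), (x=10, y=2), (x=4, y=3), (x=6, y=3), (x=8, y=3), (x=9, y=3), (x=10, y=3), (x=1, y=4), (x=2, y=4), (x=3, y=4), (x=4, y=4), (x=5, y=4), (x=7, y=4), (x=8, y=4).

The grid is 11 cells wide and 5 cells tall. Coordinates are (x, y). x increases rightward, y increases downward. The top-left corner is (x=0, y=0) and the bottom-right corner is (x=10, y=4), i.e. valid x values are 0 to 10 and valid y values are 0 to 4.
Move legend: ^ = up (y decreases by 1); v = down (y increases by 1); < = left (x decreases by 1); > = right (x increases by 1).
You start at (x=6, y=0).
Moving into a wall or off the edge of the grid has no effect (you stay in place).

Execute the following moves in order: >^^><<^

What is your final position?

Answer: Final position: (x=5, y=0)

Derivation:
Start: (x=6, y=0)
  > (right): (x=6, y=0) -> (x=7, y=0)
  ^ (up): blocked, stay at (x=7, y=0)
  ^ (up): blocked, stay at (x=7, y=0)
  > (right): blocked, stay at (x=7, y=0)
  < (left): (x=7, y=0) -> (x=6, y=0)
  < (left): (x=6, y=0) -> (x=5, y=0)
  ^ (up): blocked, stay at (x=5, y=0)
Final: (x=5, y=0)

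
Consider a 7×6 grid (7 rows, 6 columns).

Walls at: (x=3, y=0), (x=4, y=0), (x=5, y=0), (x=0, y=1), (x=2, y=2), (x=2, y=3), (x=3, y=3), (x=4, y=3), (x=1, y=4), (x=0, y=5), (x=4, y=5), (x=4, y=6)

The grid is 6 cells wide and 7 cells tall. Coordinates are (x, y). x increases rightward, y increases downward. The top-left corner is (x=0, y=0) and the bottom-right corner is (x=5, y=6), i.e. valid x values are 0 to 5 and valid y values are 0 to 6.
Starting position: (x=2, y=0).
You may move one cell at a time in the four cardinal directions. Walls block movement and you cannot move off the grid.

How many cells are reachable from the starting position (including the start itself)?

BFS flood-fill from (x=2, y=0):
  Distance 0: (x=2, y=0)
  Distance 1: (x=1, y=0), (x=2, y=1)
  Distance 2: (x=0, y=0), (x=1, y=1), (x=3, y=1)
  Distance 3: (x=4, y=1), (x=1, y=2), (x=3, y=2)
  Distance 4: (x=5, y=1), (x=0, y=2), (x=4, y=2), (x=1, y=3)
  Distance 5: (x=5, y=2), (x=0, y=3)
  Distance 6: (x=5, y=3), (x=0, y=4)
  Distance 7: (x=5, y=4)
  Distance 8: (x=4, y=4), (x=5, y=5)
  Distance 9: (x=3, y=4), (x=5, y=6)
  Distance 10: (x=2, y=4), (x=3, y=5)
  Distance 11: (x=2, y=5), (x=3, y=6)
  Distance 12: (x=1, y=5), (x=2, y=6)
  Distance 13: (x=1, y=6)
  Distance 14: (x=0, y=6)
Total reachable: 30 (grid has 30 open cells total)

Answer: Reachable cells: 30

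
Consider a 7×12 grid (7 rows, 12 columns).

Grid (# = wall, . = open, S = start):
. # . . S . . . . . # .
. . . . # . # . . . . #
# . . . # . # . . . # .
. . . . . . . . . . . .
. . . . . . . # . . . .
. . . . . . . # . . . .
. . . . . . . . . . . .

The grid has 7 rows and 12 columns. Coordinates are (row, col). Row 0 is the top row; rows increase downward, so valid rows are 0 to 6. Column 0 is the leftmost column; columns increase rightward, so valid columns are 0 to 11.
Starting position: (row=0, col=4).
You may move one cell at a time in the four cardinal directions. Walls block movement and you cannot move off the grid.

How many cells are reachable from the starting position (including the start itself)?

BFS flood-fill from (row=0, col=4):
  Distance 0: (row=0, col=4)
  Distance 1: (row=0, col=3), (row=0, col=5)
  Distance 2: (row=0, col=2), (row=0, col=6), (row=1, col=3), (row=1, col=5)
  Distance 3: (row=0, col=7), (row=1, col=2), (row=2, col=3), (row=2, col=5)
  Distance 4: (row=0, col=8), (row=1, col=1), (row=1, col=7), (row=2, col=2), (row=3, col=3), (row=3, col=5)
  Distance 5: (row=0, col=9), (row=1, col=0), (row=1, col=8), (row=2, col=1), (row=2, col=7), (row=3, col=2), (row=3, col=4), (row=3, col=6), (row=4, col=3), (row=4, col=5)
  Distance 6: (row=0, col=0), (row=1, col=9), (row=2, col=8), (row=3, col=1), (row=3, col=7), (row=4, col=2), (row=4, col=4), (row=4, col=6), (row=5, col=3), (row=5, col=5)
  Distance 7: (row=1, col=10), (row=2, col=9), (row=3, col=0), (row=3, col=8), (row=4, col=1), (row=5, col=2), (row=5, col=4), (row=5, col=6), (row=6, col=3), (row=6, col=5)
  Distance 8: (row=3, col=9), (row=4, col=0), (row=4, col=8), (row=5, col=1), (row=6, col=2), (row=6, col=4), (row=6, col=6)
  Distance 9: (row=3, col=10), (row=4, col=9), (row=5, col=0), (row=5, col=8), (row=6, col=1), (row=6, col=7)
  Distance 10: (row=3, col=11), (row=4, col=10), (row=5, col=9), (row=6, col=0), (row=6, col=8)
  Distance 11: (row=2, col=11), (row=4, col=11), (row=5, col=10), (row=6, col=9)
  Distance 12: (row=5, col=11), (row=6, col=10)
  Distance 13: (row=6, col=11)
Total reachable: 72 (grid has 73 open cells total)

Answer: Reachable cells: 72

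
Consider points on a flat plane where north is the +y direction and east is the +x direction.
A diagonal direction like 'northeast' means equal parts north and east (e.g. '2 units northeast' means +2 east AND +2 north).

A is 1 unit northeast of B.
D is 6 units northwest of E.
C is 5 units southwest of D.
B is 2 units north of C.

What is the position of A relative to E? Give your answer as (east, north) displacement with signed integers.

Place E at the origin (east=0, north=0).
  D is 6 units northwest of E: delta (east=-6, north=+6); D at (east=-6, north=6).
  C is 5 units southwest of D: delta (east=-5, north=-5); C at (east=-11, north=1).
  B is 2 units north of C: delta (east=+0, north=+2); B at (east=-11, north=3).
  A is 1 unit northeast of B: delta (east=+1, north=+1); A at (east=-10, north=4).
Therefore A relative to E: (east=-10, north=4).

Answer: A is at (east=-10, north=4) relative to E.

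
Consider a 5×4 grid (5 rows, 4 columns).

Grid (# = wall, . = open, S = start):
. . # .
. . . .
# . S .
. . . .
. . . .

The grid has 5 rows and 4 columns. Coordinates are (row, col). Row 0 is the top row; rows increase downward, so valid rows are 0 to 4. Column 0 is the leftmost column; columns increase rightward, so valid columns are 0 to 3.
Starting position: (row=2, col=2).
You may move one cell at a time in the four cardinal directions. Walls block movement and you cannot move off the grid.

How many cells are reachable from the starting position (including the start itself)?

Answer: Reachable cells: 18

Derivation:
BFS flood-fill from (row=2, col=2):
  Distance 0: (row=2, col=2)
  Distance 1: (row=1, col=2), (row=2, col=1), (row=2, col=3), (row=3, col=2)
  Distance 2: (row=1, col=1), (row=1, col=3), (row=3, col=1), (row=3, col=3), (row=4, col=2)
  Distance 3: (row=0, col=1), (row=0, col=3), (row=1, col=0), (row=3, col=0), (row=4, col=1), (row=4, col=3)
  Distance 4: (row=0, col=0), (row=4, col=0)
Total reachable: 18 (grid has 18 open cells total)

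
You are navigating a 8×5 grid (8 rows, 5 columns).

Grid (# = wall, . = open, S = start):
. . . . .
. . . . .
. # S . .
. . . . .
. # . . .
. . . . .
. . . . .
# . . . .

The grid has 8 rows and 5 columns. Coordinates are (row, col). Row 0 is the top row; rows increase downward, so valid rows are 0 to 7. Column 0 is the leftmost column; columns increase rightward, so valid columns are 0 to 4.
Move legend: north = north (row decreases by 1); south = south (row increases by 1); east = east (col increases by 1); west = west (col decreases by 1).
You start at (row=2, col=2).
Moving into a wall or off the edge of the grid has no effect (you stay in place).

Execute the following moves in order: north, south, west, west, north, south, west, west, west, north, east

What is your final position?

Start: (row=2, col=2)
  north (north): (row=2, col=2) -> (row=1, col=2)
  south (south): (row=1, col=2) -> (row=2, col=2)
  west (west): blocked, stay at (row=2, col=2)
  west (west): blocked, stay at (row=2, col=2)
  north (north): (row=2, col=2) -> (row=1, col=2)
  south (south): (row=1, col=2) -> (row=2, col=2)
  [×3]west (west): blocked, stay at (row=2, col=2)
  north (north): (row=2, col=2) -> (row=1, col=2)
  east (east): (row=1, col=2) -> (row=1, col=3)
Final: (row=1, col=3)

Answer: Final position: (row=1, col=3)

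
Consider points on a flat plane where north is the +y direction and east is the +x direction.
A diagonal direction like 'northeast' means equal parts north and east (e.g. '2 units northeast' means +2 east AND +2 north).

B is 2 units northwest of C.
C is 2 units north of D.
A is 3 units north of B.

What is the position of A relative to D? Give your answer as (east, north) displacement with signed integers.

Place D at the origin (east=0, north=0).
  C is 2 units north of D: delta (east=+0, north=+2); C at (east=0, north=2).
  B is 2 units northwest of C: delta (east=-2, north=+2); B at (east=-2, north=4).
  A is 3 units north of B: delta (east=+0, north=+3); A at (east=-2, north=7).
Therefore A relative to D: (east=-2, north=7).

Answer: A is at (east=-2, north=7) relative to D.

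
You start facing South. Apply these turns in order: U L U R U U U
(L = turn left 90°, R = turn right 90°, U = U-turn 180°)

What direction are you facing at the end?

Answer: Final heading: North

Derivation:
Start: South
  U (U-turn (180°)) -> North
  L (left (90° counter-clockwise)) -> West
  U (U-turn (180°)) -> East
  R (right (90° clockwise)) -> South
  U (U-turn (180°)) -> North
  U (U-turn (180°)) -> South
  U (U-turn (180°)) -> North
Final: North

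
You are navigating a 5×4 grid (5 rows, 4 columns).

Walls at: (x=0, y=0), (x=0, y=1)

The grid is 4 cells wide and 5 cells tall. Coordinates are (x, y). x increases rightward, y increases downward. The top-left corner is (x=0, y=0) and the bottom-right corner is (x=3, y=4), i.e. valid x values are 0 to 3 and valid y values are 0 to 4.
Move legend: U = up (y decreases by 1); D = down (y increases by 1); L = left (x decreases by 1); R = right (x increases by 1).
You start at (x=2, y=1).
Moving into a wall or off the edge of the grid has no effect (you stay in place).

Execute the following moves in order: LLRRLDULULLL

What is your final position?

Answer: Final position: (x=1, y=0)

Derivation:
Start: (x=2, y=1)
  L (left): (x=2, y=1) -> (x=1, y=1)
  L (left): blocked, stay at (x=1, y=1)
  R (right): (x=1, y=1) -> (x=2, y=1)
  R (right): (x=2, y=1) -> (x=3, y=1)
  L (left): (x=3, y=1) -> (x=2, y=1)
  D (down): (x=2, y=1) -> (x=2, y=2)
  U (up): (x=2, y=2) -> (x=2, y=1)
  L (left): (x=2, y=1) -> (x=1, y=1)
  U (up): (x=1, y=1) -> (x=1, y=0)
  [×3]L (left): blocked, stay at (x=1, y=0)
Final: (x=1, y=0)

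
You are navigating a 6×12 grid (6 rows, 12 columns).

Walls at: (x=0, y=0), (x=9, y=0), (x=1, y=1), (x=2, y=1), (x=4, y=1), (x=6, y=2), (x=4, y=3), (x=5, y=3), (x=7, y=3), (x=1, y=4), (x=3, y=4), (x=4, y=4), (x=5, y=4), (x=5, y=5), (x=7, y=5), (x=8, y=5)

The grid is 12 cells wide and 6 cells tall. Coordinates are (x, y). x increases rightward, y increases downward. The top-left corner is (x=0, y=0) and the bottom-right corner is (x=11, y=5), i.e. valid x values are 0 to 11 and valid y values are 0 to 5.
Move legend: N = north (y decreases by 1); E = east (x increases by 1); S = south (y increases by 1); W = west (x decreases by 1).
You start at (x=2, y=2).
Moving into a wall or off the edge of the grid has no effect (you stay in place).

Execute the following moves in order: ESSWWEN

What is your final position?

Answer: Final position: (x=2, y=2)

Derivation:
Start: (x=2, y=2)
  E (east): (x=2, y=2) -> (x=3, y=2)
  S (south): (x=3, y=2) -> (x=3, y=3)
  S (south): blocked, stay at (x=3, y=3)
  W (west): (x=3, y=3) -> (x=2, y=3)
  W (west): (x=2, y=3) -> (x=1, y=3)
  E (east): (x=1, y=3) -> (x=2, y=3)
  N (north): (x=2, y=3) -> (x=2, y=2)
Final: (x=2, y=2)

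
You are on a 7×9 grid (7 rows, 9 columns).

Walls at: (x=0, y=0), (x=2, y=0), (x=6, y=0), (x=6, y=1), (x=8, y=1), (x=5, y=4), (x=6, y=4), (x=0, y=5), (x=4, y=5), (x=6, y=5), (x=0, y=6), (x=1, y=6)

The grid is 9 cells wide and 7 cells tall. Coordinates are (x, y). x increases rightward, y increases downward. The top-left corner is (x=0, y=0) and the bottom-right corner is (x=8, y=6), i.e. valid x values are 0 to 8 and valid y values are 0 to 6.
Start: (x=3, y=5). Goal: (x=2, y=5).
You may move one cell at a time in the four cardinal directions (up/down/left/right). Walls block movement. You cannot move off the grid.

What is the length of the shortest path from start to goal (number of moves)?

BFS from (x=3, y=5) until reaching (x=2, y=5):
  Distance 0: (x=3, y=5)
  Distance 1: (x=3, y=4), (x=2, y=5), (x=3, y=6)  <- goal reached here
One shortest path (1 moves): (x=3, y=5) -> (x=2, y=5)

Answer: Shortest path length: 1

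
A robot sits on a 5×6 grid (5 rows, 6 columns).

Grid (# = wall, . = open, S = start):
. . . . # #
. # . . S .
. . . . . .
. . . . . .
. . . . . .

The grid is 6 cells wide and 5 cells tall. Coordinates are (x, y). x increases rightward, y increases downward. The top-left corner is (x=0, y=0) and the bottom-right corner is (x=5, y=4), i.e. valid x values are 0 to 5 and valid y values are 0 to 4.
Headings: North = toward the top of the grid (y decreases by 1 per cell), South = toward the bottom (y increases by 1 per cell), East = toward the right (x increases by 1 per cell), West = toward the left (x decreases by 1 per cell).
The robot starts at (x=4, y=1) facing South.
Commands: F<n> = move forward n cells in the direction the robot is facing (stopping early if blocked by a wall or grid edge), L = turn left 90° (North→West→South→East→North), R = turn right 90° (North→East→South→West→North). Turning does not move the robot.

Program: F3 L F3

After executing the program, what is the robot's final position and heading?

Answer: Final position: (x=5, y=4), facing East

Derivation:
Start: (x=4, y=1), facing South
  F3: move forward 3, now at (x=4, y=4)
  L: turn left, now facing East
  F3: move forward 1/3 (blocked), now at (x=5, y=4)
Final: (x=5, y=4), facing East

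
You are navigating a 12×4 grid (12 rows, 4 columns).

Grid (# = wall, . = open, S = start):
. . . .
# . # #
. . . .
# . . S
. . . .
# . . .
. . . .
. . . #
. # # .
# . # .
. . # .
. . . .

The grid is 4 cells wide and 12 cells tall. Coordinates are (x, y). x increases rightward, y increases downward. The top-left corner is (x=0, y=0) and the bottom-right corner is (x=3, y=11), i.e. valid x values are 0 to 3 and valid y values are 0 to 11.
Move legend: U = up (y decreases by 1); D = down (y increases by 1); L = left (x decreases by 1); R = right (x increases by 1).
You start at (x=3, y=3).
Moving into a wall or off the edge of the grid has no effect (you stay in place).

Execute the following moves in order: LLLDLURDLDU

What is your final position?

Start: (x=3, y=3)
  L (left): (x=3, y=3) -> (x=2, y=3)
  L (left): (x=2, y=3) -> (x=1, y=3)
  L (left): blocked, stay at (x=1, y=3)
  D (down): (x=1, y=3) -> (x=1, y=4)
  L (left): (x=1, y=4) -> (x=0, y=4)
  U (up): blocked, stay at (x=0, y=4)
  R (right): (x=0, y=4) -> (x=1, y=4)
  D (down): (x=1, y=4) -> (x=1, y=5)
  L (left): blocked, stay at (x=1, y=5)
  D (down): (x=1, y=5) -> (x=1, y=6)
  U (up): (x=1, y=6) -> (x=1, y=5)
Final: (x=1, y=5)

Answer: Final position: (x=1, y=5)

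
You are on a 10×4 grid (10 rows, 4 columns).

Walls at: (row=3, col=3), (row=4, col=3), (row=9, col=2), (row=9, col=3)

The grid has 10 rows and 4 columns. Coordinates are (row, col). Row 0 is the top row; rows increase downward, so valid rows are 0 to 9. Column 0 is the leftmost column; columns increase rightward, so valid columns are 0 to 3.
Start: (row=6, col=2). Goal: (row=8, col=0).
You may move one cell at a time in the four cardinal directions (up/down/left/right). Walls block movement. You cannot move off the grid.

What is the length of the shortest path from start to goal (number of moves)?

BFS from (row=6, col=2) until reaching (row=8, col=0):
  Distance 0: (row=6, col=2)
  Distance 1: (row=5, col=2), (row=6, col=1), (row=6, col=3), (row=7, col=2)
  Distance 2: (row=4, col=2), (row=5, col=1), (row=5, col=3), (row=6, col=0), (row=7, col=1), (row=7, col=3), (row=8, col=2)
  Distance 3: (row=3, col=2), (row=4, col=1), (row=5, col=0), (row=7, col=0), (row=8, col=1), (row=8, col=3)
  Distance 4: (row=2, col=2), (row=3, col=1), (row=4, col=0), (row=8, col=0), (row=9, col=1)  <- goal reached here
One shortest path (4 moves): (row=6, col=2) -> (row=6, col=1) -> (row=6, col=0) -> (row=7, col=0) -> (row=8, col=0)

Answer: Shortest path length: 4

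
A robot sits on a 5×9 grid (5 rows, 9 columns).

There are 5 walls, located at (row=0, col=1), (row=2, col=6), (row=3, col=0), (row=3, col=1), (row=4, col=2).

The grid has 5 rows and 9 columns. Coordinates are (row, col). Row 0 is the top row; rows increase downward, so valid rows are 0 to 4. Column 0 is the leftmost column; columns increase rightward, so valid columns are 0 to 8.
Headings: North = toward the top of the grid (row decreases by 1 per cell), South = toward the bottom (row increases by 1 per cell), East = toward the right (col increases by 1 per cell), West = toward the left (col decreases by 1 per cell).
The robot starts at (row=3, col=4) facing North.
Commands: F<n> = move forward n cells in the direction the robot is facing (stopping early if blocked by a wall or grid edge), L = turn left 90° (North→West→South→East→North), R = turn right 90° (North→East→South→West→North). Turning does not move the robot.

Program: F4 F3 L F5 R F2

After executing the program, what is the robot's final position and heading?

Start: (row=3, col=4), facing North
  F4: move forward 3/4 (blocked), now at (row=0, col=4)
  F3: move forward 0/3 (blocked), now at (row=0, col=4)
  L: turn left, now facing West
  F5: move forward 2/5 (blocked), now at (row=0, col=2)
  R: turn right, now facing North
  F2: move forward 0/2 (blocked), now at (row=0, col=2)
Final: (row=0, col=2), facing North

Answer: Final position: (row=0, col=2), facing North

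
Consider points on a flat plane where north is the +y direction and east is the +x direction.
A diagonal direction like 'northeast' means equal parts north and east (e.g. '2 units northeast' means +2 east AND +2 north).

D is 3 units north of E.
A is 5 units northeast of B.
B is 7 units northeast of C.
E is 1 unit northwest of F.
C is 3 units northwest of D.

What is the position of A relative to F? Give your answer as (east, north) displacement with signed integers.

Place F at the origin (east=0, north=0).
  E is 1 unit northwest of F: delta (east=-1, north=+1); E at (east=-1, north=1).
  D is 3 units north of E: delta (east=+0, north=+3); D at (east=-1, north=4).
  C is 3 units northwest of D: delta (east=-3, north=+3); C at (east=-4, north=7).
  B is 7 units northeast of C: delta (east=+7, north=+7); B at (east=3, north=14).
  A is 5 units northeast of B: delta (east=+5, north=+5); A at (east=8, north=19).
Therefore A relative to F: (east=8, north=19).

Answer: A is at (east=8, north=19) relative to F.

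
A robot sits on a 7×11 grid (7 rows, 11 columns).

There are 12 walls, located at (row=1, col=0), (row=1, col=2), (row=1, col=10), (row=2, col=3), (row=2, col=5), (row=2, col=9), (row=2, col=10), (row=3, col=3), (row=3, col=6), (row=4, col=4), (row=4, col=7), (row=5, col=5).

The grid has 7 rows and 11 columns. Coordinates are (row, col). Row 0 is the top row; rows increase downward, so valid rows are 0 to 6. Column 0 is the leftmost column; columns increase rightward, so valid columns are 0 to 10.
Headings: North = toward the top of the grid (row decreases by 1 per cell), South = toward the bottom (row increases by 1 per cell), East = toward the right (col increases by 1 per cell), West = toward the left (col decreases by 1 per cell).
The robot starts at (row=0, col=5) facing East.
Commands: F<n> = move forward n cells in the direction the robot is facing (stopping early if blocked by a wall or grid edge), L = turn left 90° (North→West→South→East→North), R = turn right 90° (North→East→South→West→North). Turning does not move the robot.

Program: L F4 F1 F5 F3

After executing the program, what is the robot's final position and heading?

Answer: Final position: (row=0, col=5), facing North

Derivation:
Start: (row=0, col=5), facing East
  L: turn left, now facing North
  F4: move forward 0/4 (blocked), now at (row=0, col=5)
  F1: move forward 0/1 (blocked), now at (row=0, col=5)
  F5: move forward 0/5 (blocked), now at (row=0, col=5)
  F3: move forward 0/3 (blocked), now at (row=0, col=5)
Final: (row=0, col=5), facing North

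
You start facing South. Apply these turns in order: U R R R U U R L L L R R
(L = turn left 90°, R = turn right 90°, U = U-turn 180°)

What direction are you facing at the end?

Answer: Final heading: West

Derivation:
Start: South
  U (U-turn (180°)) -> North
  R (right (90° clockwise)) -> East
  R (right (90° clockwise)) -> South
  R (right (90° clockwise)) -> West
  U (U-turn (180°)) -> East
  U (U-turn (180°)) -> West
  R (right (90° clockwise)) -> North
  L (left (90° counter-clockwise)) -> West
  L (left (90° counter-clockwise)) -> South
  L (left (90° counter-clockwise)) -> East
  R (right (90° clockwise)) -> South
  R (right (90° clockwise)) -> West
Final: West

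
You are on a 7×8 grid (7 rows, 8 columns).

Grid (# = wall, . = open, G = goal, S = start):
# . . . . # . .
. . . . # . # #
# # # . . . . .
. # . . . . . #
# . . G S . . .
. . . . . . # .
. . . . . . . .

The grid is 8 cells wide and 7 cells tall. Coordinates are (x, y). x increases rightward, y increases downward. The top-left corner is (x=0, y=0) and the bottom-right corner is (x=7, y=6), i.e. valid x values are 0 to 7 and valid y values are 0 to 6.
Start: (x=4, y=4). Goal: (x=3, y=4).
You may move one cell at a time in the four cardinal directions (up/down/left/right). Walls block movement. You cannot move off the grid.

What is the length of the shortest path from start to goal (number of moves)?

Answer: Shortest path length: 1

Derivation:
BFS from (x=4, y=4) until reaching (x=3, y=4):
  Distance 0: (x=4, y=4)
  Distance 1: (x=4, y=3), (x=3, y=4), (x=5, y=4), (x=4, y=5)  <- goal reached here
One shortest path (1 moves): (x=4, y=4) -> (x=3, y=4)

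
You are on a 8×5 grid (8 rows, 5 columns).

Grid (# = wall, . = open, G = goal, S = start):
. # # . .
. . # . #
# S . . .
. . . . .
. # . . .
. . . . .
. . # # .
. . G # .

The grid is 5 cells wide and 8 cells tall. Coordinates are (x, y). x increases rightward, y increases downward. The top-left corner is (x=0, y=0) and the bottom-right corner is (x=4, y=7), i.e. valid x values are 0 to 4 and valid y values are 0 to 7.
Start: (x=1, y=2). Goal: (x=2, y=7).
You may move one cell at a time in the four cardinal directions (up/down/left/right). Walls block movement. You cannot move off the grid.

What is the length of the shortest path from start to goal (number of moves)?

BFS from (x=1, y=2) until reaching (x=2, y=7):
  Distance 0: (x=1, y=2)
  Distance 1: (x=1, y=1), (x=2, y=2), (x=1, y=3)
  Distance 2: (x=0, y=1), (x=3, y=2), (x=0, y=3), (x=2, y=3)
  Distance 3: (x=0, y=0), (x=3, y=1), (x=4, y=2), (x=3, y=3), (x=0, y=4), (x=2, y=4)
  Distance 4: (x=3, y=0), (x=4, y=3), (x=3, y=4), (x=0, y=5), (x=2, y=5)
  Distance 5: (x=4, y=0), (x=4, y=4), (x=1, y=5), (x=3, y=5), (x=0, y=6)
  Distance 6: (x=4, y=5), (x=1, y=6), (x=0, y=7)
  Distance 7: (x=4, y=6), (x=1, y=7)
  Distance 8: (x=2, y=7), (x=4, y=7)  <- goal reached here
One shortest path (8 moves): (x=1, y=2) -> (x=2, y=2) -> (x=2, y=3) -> (x=2, y=4) -> (x=2, y=5) -> (x=1, y=5) -> (x=1, y=6) -> (x=1, y=7) -> (x=2, y=7)

Answer: Shortest path length: 8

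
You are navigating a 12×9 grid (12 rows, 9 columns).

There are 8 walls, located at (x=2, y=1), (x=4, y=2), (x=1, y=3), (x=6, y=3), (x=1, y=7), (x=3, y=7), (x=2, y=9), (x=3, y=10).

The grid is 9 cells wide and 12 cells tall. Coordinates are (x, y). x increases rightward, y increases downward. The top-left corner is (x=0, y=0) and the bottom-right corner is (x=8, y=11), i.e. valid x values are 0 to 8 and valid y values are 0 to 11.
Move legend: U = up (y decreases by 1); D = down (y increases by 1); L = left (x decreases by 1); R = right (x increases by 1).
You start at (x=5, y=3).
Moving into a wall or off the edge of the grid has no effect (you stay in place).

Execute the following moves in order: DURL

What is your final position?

Answer: Final position: (x=4, y=3)

Derivation:
Start: (x=5, y=3)
  D (down): (x=5, y=3) -> (x=5, y=4)
  U (up): (x=5, y=4) -> (x=5, y=3)
  R (right): blocked, stay at (x=5, y=3)
  L (left): (x=5, y=3) -> (x=4, y=3)
Final: (x=4, y=3)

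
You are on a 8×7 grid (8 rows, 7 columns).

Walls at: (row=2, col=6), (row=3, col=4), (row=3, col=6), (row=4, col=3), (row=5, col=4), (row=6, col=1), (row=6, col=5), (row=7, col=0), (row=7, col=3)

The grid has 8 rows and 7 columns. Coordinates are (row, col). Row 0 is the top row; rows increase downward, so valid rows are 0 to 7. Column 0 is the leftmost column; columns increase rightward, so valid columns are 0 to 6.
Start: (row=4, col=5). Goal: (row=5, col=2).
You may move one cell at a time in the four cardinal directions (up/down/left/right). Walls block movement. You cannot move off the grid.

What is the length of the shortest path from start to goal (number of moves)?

Answer: Shortest path length: 8

Derivation:
BFS from (row=4, col=5) until reaching (row=5, col=2):
  Distance 0: (row=4, col=5)
  Distance 1: (row=3, col=5), (row=4, col=4), (row=4, col=6), (row=5, col=5)
  Distance 2: (row=2, col=5), (row=5, col=6)
  Distance 3: (row=1, col=5), (row=2, col=4), (row=6, col=6)
  Distance 4: (row=0, col=5), (row=1, col=4), (row=1, col=6), (row=2, col=3), (row=7, col=6)
  Distance 5: (row=0, col=4), (row=0, col=6), (row=1, col=3), (row=2, col=2), (row=3, col=3), (row=7, col=5)
  Distance 6: (row=0, col=3), (row=1, col=2), (row=2, col=1), (row=3, col=2), (row=7, col=4)
  Distance 7: (row=0, col=2), (row=1, col=1), (row=2, col=0), (row=3, col=1), (row=4, col=2), (row=6, col=4)
  Distance 8: (row=0, col=1), (row=1, col=0), (row=3, col=0), (row=4, col=1), (row=5, col=2), (row=6, col=3)  <- goal reached here
One shortest path (8 moves): (row=4, col=5) -> (row=3, col=5) -> (row=2, col=5) -> (row=2, col=4) -> (row=2, col=3) -> (row=2, col=2) -> (row=3, col=2) -> (row=4, col=2) -> (row=5, col=2)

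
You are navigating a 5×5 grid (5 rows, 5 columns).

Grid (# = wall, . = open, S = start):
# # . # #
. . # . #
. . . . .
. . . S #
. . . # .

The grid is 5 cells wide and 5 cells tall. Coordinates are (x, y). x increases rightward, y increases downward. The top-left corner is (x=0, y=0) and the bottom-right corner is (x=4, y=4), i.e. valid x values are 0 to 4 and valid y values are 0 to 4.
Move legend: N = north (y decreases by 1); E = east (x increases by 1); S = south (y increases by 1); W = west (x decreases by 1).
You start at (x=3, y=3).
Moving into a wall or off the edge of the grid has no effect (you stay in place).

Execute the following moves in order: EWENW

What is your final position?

Start: (x=3, y=3)
  E (east): blocked, stay at (x=3, y=3)
  W (west): (x=3, y=3) -> (x=2, y=3)
  E (east): (x=2, y=3) -> (x=3, y=3)
  N (north): (x=3, y=3) -> (x=3, y=2)
  W (west): (x=3, y=2) -> (x=2, y=2)
Final: (x=2, y=2)

Answer: Final position: (x=2, y=2)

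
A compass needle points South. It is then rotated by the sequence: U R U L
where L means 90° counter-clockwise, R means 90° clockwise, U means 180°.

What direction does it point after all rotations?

Answer: Final heading: South

Derivation:
Start: South
  U (U-turn (180°)) -> North
  R (right (90° clockwise)) -> East
  U (U-turn (180°)) -> West
  L (left (90° counter-clockwise)) -> South
Final: South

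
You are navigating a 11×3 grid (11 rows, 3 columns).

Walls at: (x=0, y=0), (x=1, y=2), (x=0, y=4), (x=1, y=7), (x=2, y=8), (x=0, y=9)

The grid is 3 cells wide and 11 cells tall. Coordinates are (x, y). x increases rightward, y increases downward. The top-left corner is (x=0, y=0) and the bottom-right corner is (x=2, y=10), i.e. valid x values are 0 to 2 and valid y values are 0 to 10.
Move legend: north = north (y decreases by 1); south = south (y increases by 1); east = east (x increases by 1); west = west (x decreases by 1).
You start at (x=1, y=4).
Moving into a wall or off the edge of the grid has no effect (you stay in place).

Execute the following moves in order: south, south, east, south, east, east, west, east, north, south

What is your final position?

Answer: Final position: (x=2, y=7)

Derivation:
Start: (x=1, y=4)
  south (south): (x=1, y=4) -> (x=1, y=5)
  south (south): (x=1, y=5) -> (x=1, y=6)
  east (east): (x=1, y=6) -> (x=2, y=6)
  south (south): (x=2, y=6) -> (x=2, y=7)
  east (east): blocked, stay at (x=2, y=7)
  east (east): blocked, stay at (x=2, y=7)
  west (west): blocked, stay at (x=2, y=7)
  east (east): blocked, stay at (x=2, y=7)
  north (north): (x=2, y=7) -> (x=2, y=6)
  south (south): (x=2, y=6) -> (x=2, y=7)
Final: (x=2, y=7)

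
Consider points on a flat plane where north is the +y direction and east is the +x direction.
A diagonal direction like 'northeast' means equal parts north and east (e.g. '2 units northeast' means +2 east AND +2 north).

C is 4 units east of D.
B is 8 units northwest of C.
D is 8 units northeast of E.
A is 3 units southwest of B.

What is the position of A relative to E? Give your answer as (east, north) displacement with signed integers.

Place E at the origin (east=0, north=0).
  D is 8 units northeast of E: delta (east=+8, north=+8); D at (east=8, north=8).
  C is 4 units east of D: delta (east=+4, north=+0); C at (east=12, north=8).
  B is 8 units northwest of C: delta (east=-8, north=+8); B at (east=4, north=16).
  A is 3 units southwest of B: delta (east=-3, north=-3); A at (east=1, north=13).
Therefore A relative to E: (east=1, north=13).

Answer: A is at (east=1, north=13) relative to E.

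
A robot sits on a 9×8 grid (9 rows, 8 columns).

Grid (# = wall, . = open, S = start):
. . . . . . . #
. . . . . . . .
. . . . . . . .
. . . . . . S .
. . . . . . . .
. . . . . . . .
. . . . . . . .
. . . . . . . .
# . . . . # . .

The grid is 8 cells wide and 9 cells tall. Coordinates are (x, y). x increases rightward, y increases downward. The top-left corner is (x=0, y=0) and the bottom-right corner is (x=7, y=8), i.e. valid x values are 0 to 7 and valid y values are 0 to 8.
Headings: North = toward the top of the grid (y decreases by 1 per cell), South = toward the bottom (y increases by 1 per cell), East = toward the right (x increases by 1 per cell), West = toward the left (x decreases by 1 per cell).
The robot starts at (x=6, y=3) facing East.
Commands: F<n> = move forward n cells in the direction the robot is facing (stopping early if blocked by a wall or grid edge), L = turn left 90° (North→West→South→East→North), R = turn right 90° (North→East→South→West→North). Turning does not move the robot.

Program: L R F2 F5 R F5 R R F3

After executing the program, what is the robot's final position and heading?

Start: (x=6, y=3), facing East
  L: turn left, now facing North
  R: turn right, now facing East
  F2: move forward 1/2 (blocked), now at (x=7, y=3)
  F5: move forward 0/5 (blocked), now at (x=7, y=3)
  R: turn right, now facing South
  F5: move forward 5, now at (x=7, y=8)
  R: turn right, now facing West
  R: turn right, now facing North
  F3: move forward 3, now at (x=7, y=5)
Final: (x=7, y=5), facing North

Answer: Final position: (x=7, y=5), facing North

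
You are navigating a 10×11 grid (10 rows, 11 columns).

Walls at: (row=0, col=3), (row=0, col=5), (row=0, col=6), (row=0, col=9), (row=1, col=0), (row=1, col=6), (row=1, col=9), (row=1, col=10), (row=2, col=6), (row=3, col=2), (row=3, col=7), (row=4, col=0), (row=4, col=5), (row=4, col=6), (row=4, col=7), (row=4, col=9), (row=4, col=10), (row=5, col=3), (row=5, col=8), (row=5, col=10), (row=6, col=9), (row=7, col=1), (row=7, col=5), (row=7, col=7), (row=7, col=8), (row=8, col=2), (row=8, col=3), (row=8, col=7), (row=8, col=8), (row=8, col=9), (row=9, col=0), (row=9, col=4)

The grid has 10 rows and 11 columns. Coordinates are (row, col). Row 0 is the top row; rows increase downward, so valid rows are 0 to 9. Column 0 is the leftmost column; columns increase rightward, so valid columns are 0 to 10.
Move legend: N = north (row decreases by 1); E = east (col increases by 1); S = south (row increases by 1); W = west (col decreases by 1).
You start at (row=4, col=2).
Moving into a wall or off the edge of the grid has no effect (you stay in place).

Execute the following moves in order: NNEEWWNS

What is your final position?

Answer: Final position: (row=5, col=2)

Derivation:
Start: (row=4, col=2)
  N (north): blocked, stay at (row=4, col=2)
  N (north): blocked, stay at (row=4, col=2)
  E (east): (row=4, col=2) -> (row=4, col=3)
  E (east): (row=4, col=3) -> (row=4, col=4)
  W (west): (row=4, col=4) -> (row=4, col=3)
  W (west): (row=4, col=3) -> (row=4, col=2)
  N (north): blocked, stay at (row=4, col=2)
  S (south): (row=4, col=2) -> (row=5, col=2)
Final: (row=5, col=2)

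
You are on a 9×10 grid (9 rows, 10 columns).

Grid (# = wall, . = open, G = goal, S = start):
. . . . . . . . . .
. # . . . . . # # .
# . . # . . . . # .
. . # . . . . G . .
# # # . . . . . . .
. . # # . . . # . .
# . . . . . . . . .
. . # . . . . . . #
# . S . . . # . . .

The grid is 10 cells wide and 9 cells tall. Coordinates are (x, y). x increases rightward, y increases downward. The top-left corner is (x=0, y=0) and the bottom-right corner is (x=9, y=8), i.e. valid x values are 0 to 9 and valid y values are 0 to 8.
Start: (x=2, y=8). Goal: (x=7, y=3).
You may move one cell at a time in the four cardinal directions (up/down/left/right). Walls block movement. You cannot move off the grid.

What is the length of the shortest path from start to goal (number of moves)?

BFS from (x=2, y=8) until reaching (x=7, y=3):
  Distance 0: (x=2, y=8)
  Distance 1: (x=1, y=8), (x=3, y=8)
  Distance 2: (x=1, y=7), (x=3, y=7), (x=4, y=8)
  Distance 3: (x=1, y=6), (x=3, y=6), (x=0, y=7), (x=4, y=7), (x=5, y=8)
  Distance 4: (x=1, y=5), (x=2, y=6), (x=4, y=6), (x=5, y=7)
  Distance 5: (x=0, y=5), (x=4, y=5), (x=5, y=6), (x=6, y=7)
  Distance 6: (x=4, y=4), (x=5, y=5), (x=6, y=6), (x=7, y=7)
  Distance 7: (x=4, y=3), (x=3, y=4), (x=5, y=4), (x=6, y=5), (x=7, y=6), (x=8, y=7), (x=7, y=8)
  Distance 8: (x=4, y=2), (x=3, y=3), (x=5, y=3), (x=6, y=4), (x=8, y=6), (x=8, y=8)
  Distance 9: (x=4, y=1), (x=5, y=2), (x=6, y=3), (x=7, y=4), (x=8, y=5), (x=9, y=6), (x=9, y=8)
  Distance 10: (x=4, y=0), (x=3, y=1), (x=5, y=1), (x=6, y=2), (x=7, y=3), (x=8, y=4), (x=9, y=5)  <- goal reached here
One shortest path (10 moves): (x=2, y=8) -> (x=3, y=8) -> (x=4, y=8) -> (x=5, y=8) -> (x=5, y=7) -> (x=6, y=7) -> (x=6, y=6) -> (x=6, y=5) -> (x=6, y=4) -> (x=7, y=4) -> (x=7, y=3)

Answer: Shortest path length: 10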